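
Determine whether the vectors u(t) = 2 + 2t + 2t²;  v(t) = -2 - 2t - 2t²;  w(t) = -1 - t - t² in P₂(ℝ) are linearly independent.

linearly dependent

Take coordinates with respect to the standard basis {1, t, t²}.
The matrix [u|v|w] has determinant 0.
A zero determinant means the columns are linearly dependent.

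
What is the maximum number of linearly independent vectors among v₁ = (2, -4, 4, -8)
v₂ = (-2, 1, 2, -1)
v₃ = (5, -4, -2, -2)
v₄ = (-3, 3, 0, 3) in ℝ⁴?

Apply Gaussian elimination to the matrix whose rows are v₁, v₂, v₃, v₄.
There are 2 pivot columns, so rank = 2.

2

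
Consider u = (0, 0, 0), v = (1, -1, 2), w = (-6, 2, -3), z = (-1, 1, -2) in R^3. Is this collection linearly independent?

linearly dependent

There are 4 vectors in a 3-dimensional space, so they cannot be linearly independent.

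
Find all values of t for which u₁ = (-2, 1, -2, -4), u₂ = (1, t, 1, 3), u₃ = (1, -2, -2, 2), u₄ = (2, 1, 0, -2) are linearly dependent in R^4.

t = -1

The vectors are dependent exactly when the determinant of the matrix with rows u₁, u₂, u₃, u₄ vanishes.
Cofactor expansion gives det = -36*t - 36.
This vanishes exactly when t = -1.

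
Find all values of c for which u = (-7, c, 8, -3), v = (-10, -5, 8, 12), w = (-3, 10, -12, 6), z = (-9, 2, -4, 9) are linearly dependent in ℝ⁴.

c = -51/4

The vectors are dependent exactly when the determinant of the matrix with rows u, v, w, z vanishes.
Cofactor expansion gives det = 528*c + 6732.
Solving 528*c + 6732 = 0 yields c = -51/4.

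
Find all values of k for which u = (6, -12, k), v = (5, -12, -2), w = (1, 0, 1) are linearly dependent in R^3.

k = -1

Place the vectors as rows of a 3×3 matrix; dependence ⇔ determinant zero.
Expanding, det = 12*k + 12.
Setting this to zero gives k = -1.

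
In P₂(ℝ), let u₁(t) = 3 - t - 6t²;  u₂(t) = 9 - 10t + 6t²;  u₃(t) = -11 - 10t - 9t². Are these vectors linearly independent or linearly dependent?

linearly independent

Take coordinates with respect to the standard basis {1, t, t²}.
Form the 3×3 matrix with these as columns; its determinant is 1635.
A nonzero determinant means the columns are linearly independent.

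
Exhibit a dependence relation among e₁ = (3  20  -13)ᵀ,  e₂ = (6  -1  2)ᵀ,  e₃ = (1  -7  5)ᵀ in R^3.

Row-reduce the matrix with e₁, e₂, e₃ as columns; the null space gives the coefficients.
One solution (up to scaling) is (1, -1, 3).

e₁ - e₂ + 3e₃ = 0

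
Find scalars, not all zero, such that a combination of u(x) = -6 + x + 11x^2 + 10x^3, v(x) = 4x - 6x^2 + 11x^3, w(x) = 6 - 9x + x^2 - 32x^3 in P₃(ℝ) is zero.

Take coordinates with respect to {1, x, …, x^3}.
Write the vectors as columns of a matrix and find a nonzero vector in its null space.
One solution (up to scaling) is (1, 2, 1).

u + 2v + w = 0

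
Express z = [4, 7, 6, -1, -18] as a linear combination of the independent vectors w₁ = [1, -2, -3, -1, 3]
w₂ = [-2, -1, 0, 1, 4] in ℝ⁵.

z = -2w₁ - 3w₂

Solve the system with w₁, w₂ as columns and z as the right-hand side.
Back-substitution yields (α₁, α₂) = (-2, -3).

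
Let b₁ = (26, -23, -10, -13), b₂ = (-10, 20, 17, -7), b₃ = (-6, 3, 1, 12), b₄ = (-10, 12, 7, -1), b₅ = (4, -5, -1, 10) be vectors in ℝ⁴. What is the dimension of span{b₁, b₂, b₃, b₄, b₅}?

Form the matrix with b₁, b₂, b₃, b₄, b₅ as columns and reduce.
Reduction leaves 3 leading entries, giving rank 3.
(With 5 elements in a 4-dimensional space the rank is at most 4.)

dim = 3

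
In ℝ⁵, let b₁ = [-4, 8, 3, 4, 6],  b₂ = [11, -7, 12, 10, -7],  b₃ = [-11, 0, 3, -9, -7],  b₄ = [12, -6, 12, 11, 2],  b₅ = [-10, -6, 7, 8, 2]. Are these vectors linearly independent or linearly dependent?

linearly independent

Place the vectors as rows of a 5×5 matrix and reduce to echelon form.
The reduction yields 5 nonzero rows, so the rank is 5.
Since rank = 5 (the number of vectors), the set is linearly independent.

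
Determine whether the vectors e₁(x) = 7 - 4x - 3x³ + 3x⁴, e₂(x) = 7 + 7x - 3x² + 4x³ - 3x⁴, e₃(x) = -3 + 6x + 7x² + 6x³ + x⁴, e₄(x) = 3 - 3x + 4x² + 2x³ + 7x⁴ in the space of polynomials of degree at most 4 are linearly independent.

linearly independent

Take coordinates with respect to the standard basis {1, x, …, x⁴}.
Place the vectors as rows of a 4×5 matrix and reduce to echelon form.
The reduction yields 4 nonzero rows, so the rank is 4.
Since rank = 4 (the number of vectors), the set is linearly independent.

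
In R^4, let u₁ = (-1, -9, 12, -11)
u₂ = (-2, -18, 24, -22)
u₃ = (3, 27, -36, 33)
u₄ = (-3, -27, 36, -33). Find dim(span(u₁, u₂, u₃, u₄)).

Put the 4×4 matrix [u₁|u₂|u₃|u₄] into echelon form.
Reduction leaves 1 leading entry, giving rank 1.

dim = 1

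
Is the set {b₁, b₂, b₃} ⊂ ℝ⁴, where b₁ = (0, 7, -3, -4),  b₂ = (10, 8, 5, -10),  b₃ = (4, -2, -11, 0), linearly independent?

linearly independent

Row-reduce the matrix whose columns are b₁, b₂, b₃.
The reduction yields 3 nonzero rows, so the rank is 3.
Since rank = 3 (the number of vectors), the set is linearly independent.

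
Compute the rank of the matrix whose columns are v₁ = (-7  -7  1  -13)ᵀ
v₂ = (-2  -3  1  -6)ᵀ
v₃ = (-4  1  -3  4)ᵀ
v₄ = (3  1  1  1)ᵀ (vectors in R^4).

Put the 4×4 matrix [v₁|v₂|v₃|v₄] into echelon form.
Exactly 2 pivots survive; hence the rank is 2.

2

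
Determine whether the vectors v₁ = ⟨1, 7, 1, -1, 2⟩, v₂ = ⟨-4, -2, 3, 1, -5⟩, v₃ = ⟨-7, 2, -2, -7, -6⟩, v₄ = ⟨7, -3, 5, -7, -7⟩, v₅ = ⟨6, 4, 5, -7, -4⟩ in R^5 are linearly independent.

linearly independent

Form the 5×5 matrix with these as columns; its determinant is 1812.
A nonzero determinant means the columns are linearly independent.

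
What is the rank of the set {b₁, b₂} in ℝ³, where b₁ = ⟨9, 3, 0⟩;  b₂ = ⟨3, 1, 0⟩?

Put the 3×2 matrix [b₁|b₂] into echelon form.
Reduction leaves 1 leading entry, giving rank 1.

rank 1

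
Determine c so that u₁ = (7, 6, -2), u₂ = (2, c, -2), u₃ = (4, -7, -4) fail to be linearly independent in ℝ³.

The set is linearly dependent precisely when det[u₁; u₂; u₃] = 0.
Cofactor expansion gives det = -20*c - 70.
This vanishes exactly when c = -7/2.

c = -7/2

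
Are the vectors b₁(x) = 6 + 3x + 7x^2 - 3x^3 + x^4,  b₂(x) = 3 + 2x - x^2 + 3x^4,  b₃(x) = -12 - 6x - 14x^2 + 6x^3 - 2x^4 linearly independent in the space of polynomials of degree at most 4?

Take coordinates with respect to the standard basis {1, x, …, x^4}.
One vector is a scalar multiple of another, so the set is dependent.

linearly dependent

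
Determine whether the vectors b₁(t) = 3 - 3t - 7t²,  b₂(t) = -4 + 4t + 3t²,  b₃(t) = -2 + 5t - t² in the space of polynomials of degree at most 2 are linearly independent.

linearly independent

Take coordinates with respect to the standard basis {1, t, t²}.
Row-reduce the matrix whose columns are b₁, b₂, b₃.
The reduction yields 3 nonzero rows, so the rank is 3.
Since rank = 3 (the number of vectors), the set is linearly independent.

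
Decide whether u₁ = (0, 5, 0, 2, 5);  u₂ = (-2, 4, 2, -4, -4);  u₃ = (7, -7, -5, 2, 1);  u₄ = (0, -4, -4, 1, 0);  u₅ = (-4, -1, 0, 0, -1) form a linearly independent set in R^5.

Place the vectors as rows of a 5×5 matrix and reduce to echelon form.
The reduction yields 4 nonzero rows, so the rank is 4.
Since rank 4 < 5, the set is linearly dependent.
Indeed u₁ + u₂ + 2u₃ - 2u₄ + 3u₅ = 0.

linearly dependent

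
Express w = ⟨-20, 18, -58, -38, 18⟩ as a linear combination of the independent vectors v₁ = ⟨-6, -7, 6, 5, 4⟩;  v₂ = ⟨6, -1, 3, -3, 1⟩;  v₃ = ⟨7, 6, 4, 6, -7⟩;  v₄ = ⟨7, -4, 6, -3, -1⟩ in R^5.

Write w = a₁v₁ + … + a₄v₄ and equate components.
Back-substitution yields (a₁, …, a₄) = (-4, 2, -4, -4).

w = -4v₁ + 2v₂ - 4v₃ - 4v₄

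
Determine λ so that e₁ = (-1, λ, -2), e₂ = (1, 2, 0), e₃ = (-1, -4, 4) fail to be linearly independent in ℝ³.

Dependence holds iff the 3×3 matrix [e₁ e₂ e₃] is singular.
The determinant works out to -4*λ - 4.
Solving -4*λ - 4 = 0 yields λ = -1.

λ = -1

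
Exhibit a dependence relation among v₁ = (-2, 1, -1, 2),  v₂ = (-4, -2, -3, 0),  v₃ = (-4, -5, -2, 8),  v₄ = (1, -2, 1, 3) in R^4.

Write the vectors as columns of a matrix and find a nonzero vector in its null space.
The free variable yields coefficients (1, 1, -1, 2) (any nonzero multiple also works).

v₁ + v₂ - v₃ + 2v₄ = 0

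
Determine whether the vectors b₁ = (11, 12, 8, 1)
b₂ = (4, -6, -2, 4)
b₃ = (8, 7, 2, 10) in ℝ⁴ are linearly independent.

Row-reduce the matrix whose columns are b₁, b₂, b₃.
The reduction yields 3 nonzero rows, so the rank is 3.
Since rank = 3 (the number of vectors), the set is linearly independent.

linearly independent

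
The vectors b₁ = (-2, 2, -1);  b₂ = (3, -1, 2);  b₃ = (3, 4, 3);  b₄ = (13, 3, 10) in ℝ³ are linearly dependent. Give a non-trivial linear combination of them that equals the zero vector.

Set up α₁b₁ + … + α₄b₄ = 0 and solve the homogeneous system.
One solution (up to scaling) is (2, -1, -2, 1).

2b₁ - b₂ - 2b₃ + b₄ = 0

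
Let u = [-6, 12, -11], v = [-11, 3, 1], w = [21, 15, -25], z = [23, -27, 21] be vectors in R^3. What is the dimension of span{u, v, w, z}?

2

Row-reduce the 4×3 matrix with these as rows.
Exactly 2 pivots survive; hence the rank is 2.
(With 4 elements in a 3-dimensional space the rank is at most 3.)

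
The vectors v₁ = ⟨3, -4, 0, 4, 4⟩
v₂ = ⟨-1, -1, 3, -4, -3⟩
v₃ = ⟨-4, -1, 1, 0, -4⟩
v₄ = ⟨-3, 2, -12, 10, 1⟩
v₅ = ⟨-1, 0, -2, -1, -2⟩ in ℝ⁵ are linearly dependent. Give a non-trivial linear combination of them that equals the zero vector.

Solve the homogeneous system with v₁, v₂, v₃, v₄, v₅ as columns by row-reducing the coefficient matrix.
A generator of the null space is (0, 3, -1, 1, -2).

3v₂ - v₃ + v₄ - 2v₅ = 0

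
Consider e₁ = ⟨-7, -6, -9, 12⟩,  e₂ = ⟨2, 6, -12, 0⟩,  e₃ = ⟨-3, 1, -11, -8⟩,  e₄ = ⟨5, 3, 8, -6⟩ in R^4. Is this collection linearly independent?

linearly independent

Row-reduce the matrix whose columns are e₁, e₂, e₃, e₄.
The reduction yields 4 nonzero rows, so the rank is 4.
Since rank = 4 (the number of vectors), the set is linearly independent.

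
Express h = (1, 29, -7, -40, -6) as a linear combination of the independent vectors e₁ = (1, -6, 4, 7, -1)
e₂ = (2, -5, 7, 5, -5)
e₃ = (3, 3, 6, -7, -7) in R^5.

h = -3e₁ - e₂ + 2e₃

Since e₁, e₂, e₃ are independent, the coefficients expressing h are uniquely determined by a linear system.
Back-substitution yields (c₁, c₂, c₃) = (-3, -1, 2).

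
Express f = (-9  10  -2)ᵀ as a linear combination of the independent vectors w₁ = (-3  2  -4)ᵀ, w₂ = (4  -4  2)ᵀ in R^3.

Write f = a₁w₁ + a₂w₂ and equate components.
Back-substitution yields (a₁, a₂) = (-1, -3).

f = -w₁ - 3w₂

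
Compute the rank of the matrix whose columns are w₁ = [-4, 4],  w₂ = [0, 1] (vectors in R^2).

2

Apply Gaussian elimination to the matrix whose rows are w₁, w₂.
There are 2 pivot columns, so rank = 2.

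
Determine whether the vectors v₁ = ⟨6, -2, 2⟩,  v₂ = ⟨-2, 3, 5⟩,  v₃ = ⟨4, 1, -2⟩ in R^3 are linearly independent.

The matrix [v₁|v₂|v₃] has determinant -126.
A nonzero determinant means the columns are linearly independent.

linearly independent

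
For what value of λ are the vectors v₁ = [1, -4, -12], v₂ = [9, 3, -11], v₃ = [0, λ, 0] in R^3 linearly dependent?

Dependence holds iff the 3×3 matrix [v₁ v₂ v₃] is singular.
Expanding, det = -97*λ.
Setting this to zero gives λ = 0.

λ = 0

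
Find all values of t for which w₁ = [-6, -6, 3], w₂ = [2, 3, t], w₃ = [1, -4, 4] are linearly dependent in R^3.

t = -19/10

The vectors are dependent exactly when the determinant of the matrix with rows w₁, w₂, w₃ vanishes.
Expanding, det = -30*t - 57.
Solving -30*t - 57 = 0 yields t = -19/10.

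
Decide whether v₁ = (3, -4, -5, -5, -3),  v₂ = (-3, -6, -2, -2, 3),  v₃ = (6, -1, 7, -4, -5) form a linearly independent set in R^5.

Row-reduce the matrix whose columns are v₁, v₂, v₃.
The reduction yields 3 nonzero rows, so the rank is 3.
Since rank = 3 (the number of vectors), the set is linearly independent.

linearly independent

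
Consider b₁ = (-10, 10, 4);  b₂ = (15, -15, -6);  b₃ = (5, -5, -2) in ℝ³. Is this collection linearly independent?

Row-reduce the matrix whose columns are b₁, b₂, b₃.
The reduction yields 1 nonzero row, so the rank is 1.
Since rank 1 < 3, the set is linearly dependent.

linearly dependent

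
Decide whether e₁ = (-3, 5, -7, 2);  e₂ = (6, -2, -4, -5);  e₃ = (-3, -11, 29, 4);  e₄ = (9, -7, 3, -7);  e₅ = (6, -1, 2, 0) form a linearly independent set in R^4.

There are 5 vectors in a 4-dimensional space, so they cannot be linearly independent.

linearly dependent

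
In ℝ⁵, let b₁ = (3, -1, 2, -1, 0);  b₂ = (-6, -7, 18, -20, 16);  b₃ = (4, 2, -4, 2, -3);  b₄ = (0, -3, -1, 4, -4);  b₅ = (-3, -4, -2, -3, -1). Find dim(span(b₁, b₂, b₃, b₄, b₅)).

dim = 4

Apply Gaussian elimination to the matrix whose rows are b₁, b₂, b₃, b₄, b₅.
Exactly 4 pivots survive; hence the rank is 4.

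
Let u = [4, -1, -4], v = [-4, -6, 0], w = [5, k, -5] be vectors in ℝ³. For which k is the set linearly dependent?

Place the vectors as rows of a 3×3 matrix; dependence ⇔ determinant zero.
Expanding, det = 16*k + 20.
Solving 16*k + 20 = 0 yields k = -5/4.

k = -5/4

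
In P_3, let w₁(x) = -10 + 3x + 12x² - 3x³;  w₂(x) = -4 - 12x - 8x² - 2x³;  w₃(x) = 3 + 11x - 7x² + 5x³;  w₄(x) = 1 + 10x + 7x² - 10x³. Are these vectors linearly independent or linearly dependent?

linearly independent

Take coordinates with respect to the standard basis {1, x, …, x³}.
Row-reduce the matrix whose columns are w₁, w₂, w₃, w₄.
The reduction yields 4 nonzero rows, so the rank is 4.
Since rank = 4 (the number of vectors), the set is linearly independent.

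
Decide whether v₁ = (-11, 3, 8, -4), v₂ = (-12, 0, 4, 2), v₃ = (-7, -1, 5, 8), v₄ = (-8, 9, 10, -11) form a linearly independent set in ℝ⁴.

Place the vectors as rows of a 4×4 matrix and reduce to echelon form.
The reduction yields 4 nonzero rows, so the rank is 4.
Since rank = 4 (the number of vectors), the set is linearly independent.

linearly independent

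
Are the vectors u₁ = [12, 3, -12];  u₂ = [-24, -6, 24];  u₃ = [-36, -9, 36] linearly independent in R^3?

One vector is a scalar multiple of another, so the set is dependent.

linearly dependent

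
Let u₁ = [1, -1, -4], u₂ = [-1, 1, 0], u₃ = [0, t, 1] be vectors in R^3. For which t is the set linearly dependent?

t = 0

The set is linearly dependent precisely when det[u₁; u₂; u₃] = 0.
Cofactor expansion gives det = 4*t.
This vanishes exactly when t = 0.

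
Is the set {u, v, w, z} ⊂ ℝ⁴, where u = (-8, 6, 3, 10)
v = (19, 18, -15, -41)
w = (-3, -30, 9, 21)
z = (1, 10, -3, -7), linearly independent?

linearly dependent

One vector is a scalar multiple of another, so the set is dependent.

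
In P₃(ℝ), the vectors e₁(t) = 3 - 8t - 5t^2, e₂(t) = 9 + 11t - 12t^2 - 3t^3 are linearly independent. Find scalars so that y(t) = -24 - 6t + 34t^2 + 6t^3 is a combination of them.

y = -2e₁ - 2e₂

Work in coordinates with respect to the standard basis {1, t, …, t^3}.
Set up the augmented matrix [e₁ | e₂ | y] and row-reduce.
The system has the unique solution (a₁, a₂) = (-2, -2).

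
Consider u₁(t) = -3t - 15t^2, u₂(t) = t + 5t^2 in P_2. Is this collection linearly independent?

Take coordinates with respect to the standard basis {1, t, t^2}.
Row-reduce the matrix whose columns are u₁, u₂.
The reduction yields 1 nonzero row, so the rank is 1.
Since rank 1 < 2, the set is linearly dependent.

linearly dependent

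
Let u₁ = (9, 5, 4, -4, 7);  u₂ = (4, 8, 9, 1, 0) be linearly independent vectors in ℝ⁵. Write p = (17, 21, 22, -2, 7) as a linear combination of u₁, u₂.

Write p = α₁u₁ + α₂u₂ and equate components.
The system has the unique solution (α₁, α₂) = (1, 2).

p = u₁ + 2u₂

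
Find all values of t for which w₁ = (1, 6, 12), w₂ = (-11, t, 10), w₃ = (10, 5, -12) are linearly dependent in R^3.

Dependence holds iff the 3×3 matrix [w₁ w₂ w₃] is singular.
Cofactor expansion gives det = -132*t - 902.
Setting this to zero gives t = -41/6.

t = -41/6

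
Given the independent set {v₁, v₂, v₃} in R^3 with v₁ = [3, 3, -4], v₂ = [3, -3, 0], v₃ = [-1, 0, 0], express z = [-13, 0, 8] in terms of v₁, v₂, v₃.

z = -2v₁ - 2v₂ + v₃

Solve the system with v₁, v₂, v₃ as columns and z as the right-hand side.
The system has the unique solution (α₁, α₂, α₃) = (-2, -2, 1).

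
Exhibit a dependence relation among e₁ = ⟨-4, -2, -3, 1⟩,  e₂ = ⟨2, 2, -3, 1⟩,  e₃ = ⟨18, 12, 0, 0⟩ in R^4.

Write the vectors as columns of a matrix and find a nonzero vector in its null space.
One solution (up to scaling) is (3, -3, 1).

3e₁ - 3e₂ + e₃ = 0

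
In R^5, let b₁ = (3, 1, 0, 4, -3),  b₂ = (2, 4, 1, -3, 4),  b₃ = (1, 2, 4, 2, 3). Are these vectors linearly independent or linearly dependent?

Row-reduce the matrix whose columns are b₁, b₂, b₃.
The reduction yields 3 nonzero rows, so the rank is 3.
Since rank = 3 (the number of vectors), the set is linearly independent.

linearly independent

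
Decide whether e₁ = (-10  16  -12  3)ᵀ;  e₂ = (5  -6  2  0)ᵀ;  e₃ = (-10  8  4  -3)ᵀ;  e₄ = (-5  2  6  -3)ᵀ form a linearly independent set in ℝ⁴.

linearly dependent

Form the 4×4 matrix with these as columns; its determinant is 0.
A zero determinant means the columns are linearly dependent.
Indeed e₁ + 4e₂ + e₃ = 0.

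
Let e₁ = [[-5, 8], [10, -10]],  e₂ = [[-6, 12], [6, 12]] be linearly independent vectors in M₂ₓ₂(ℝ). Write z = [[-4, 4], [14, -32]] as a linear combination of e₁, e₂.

Take coordinate vectors relative to {E₁₁, E₁₂, E₂₁, E₂₂}.
Since e₁, e₂ are independent, the coefficients expressing z are uniquely determined by a linear system.
The system has the unique solution (a₁, a₂) = (2, -1).

z = 2e₁ - e₂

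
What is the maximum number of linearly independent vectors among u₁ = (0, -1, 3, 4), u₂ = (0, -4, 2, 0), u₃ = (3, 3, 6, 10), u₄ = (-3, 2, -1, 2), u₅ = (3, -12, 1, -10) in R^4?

Form the matrix with u₁, u₂, u₃, u₄, u₅ as columns and reduce.
The echelon form has 3 nonzero rows, so the rank is 3.
(With 5 elements in a 4-dimensional space the rank is at most 4.)

3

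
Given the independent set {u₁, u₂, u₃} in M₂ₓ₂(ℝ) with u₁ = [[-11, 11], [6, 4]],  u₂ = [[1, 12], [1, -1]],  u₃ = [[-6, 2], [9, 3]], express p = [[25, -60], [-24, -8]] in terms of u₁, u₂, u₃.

Take coordinate vectors relative to {E₁₁, E₁₂, E₂₁, E₂₂}.
Write p = a₁u₁ + … + a₃u₃ and equate components.
The system has the unique solution (a₁, a₂, a₃) = (-2, -3, -1).

p = -2u₁ - 3u₂ - u₃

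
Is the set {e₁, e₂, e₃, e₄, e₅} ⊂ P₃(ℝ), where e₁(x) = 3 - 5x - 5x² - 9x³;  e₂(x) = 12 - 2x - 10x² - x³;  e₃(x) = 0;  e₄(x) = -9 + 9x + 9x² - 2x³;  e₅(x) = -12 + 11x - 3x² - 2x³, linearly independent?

linearly dependent

Take coordinates with respect to the standard basis {1, x, …, x³}.
There are 5 vectors in a 4-dimensional space, so they cannot be linearly independent.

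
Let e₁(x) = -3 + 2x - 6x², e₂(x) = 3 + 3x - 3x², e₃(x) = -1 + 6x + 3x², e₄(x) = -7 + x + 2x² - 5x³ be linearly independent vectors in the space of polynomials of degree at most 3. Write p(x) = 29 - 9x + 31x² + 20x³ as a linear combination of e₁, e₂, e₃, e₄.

Take coordinate vectors relative to {1, x, …, x³}.
Solve the system with e₁, e₂, e₃, e₄ as columns and p as the right-hand side.
Back-substitution yields (α₁, …, α₄) = (-4, -3, 2, -4).

p = -4e₁ - 3e₂ + 2e₃ - 4e₄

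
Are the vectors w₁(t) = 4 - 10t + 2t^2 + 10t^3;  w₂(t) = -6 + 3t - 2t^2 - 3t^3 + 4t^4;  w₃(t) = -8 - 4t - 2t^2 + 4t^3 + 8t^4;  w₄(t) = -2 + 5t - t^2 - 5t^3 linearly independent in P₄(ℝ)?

Write each element as a coordinate vector in ℝ⁵ using {1, t, …, t^4}.
One vector is a scalar multiple of another, so the set is dependent.

linearly dependent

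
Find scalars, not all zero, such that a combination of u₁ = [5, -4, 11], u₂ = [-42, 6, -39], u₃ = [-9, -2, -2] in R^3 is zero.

Solve the homogeneous system with u₁, u₂, u₃ as columns by row-reducing the coefficient matrix.
A generator of the null space is (3, 1, -3).

3u₁ + u₂ - 3u₃ = 0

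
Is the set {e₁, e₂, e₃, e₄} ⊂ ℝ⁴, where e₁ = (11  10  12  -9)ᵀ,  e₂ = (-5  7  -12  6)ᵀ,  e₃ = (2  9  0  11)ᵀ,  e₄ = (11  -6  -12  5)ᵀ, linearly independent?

The matrix [e₁|e₂|e₃|e₄] has determinant 52080.
A nonzero determinant means the columns are linearly independent.

linearly independent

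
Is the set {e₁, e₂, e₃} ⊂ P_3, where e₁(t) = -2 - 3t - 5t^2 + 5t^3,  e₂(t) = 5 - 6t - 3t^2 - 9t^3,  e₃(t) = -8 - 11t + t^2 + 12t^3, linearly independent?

Take coordinates with respect to the standard basis {1, t, …, t^3}.
Place the vectors as rows of a 3×4 matrix and reduce to echelon form.
The reduction yields 3 nonzero rows, so the rank is 3.
Since rank = 3 (the number of vectors), the set is linearly independent.

linearly independent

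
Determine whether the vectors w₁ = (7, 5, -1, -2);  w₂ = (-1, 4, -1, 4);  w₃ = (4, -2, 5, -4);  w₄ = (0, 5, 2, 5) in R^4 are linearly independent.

Row-reduce the matrix whose columns are w₁, w₂, w₃, w₄.
The reduction yields 4 nonzero rows, so the rank is 4.
Since rank = 4 (the number of vectors), the set is linearly independent.

linearly independent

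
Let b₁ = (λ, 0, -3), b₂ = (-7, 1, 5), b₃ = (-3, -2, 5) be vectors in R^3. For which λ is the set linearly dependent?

Dependence holds iff the 3×3 matrix [b₁ b₂ b₃] is singular.
Expanding, det = 15*λ - 51.
This vanishes exactly when λ = 17/5.

λ = 17/5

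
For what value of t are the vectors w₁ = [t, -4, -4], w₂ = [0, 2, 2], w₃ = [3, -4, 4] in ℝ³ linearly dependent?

Dependence holds iff the 3×3 matrix [w₁ w₂ w₃] is singular.
Expanding, det = 16*t.
Solving 16*t = 0 yields t = 0.

t = 0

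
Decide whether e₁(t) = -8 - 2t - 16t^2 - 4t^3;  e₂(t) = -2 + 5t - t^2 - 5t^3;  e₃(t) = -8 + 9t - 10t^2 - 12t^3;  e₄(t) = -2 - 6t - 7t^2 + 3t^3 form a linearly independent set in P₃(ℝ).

Write each element as a coordinate vector in ℝ⁴ using {1, t, …, t^3}.
Form the 4×4 matrix with these as columns; its determinant is 0.
A zero determinant means the columns are linearly dependent.

linearly dependent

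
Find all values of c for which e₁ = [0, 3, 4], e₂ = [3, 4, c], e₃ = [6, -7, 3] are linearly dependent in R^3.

c = 23/2

Place the vectors as rows of a 3×3 matrix; dependence ⇔ determinant zero.
Expanding, det = 18*c - 207.
Setting this to zero gives c = 23/2.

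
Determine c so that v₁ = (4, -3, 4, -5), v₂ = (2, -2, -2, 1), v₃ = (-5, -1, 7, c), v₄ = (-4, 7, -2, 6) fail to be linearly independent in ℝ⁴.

c = -53/6

Dependence holds iff the 4×4 matrix [v₁ v₂ v₃ v₄] is singular.
The determinant works out to -60*c - 530.
This vanishes exactly when c = -53/6.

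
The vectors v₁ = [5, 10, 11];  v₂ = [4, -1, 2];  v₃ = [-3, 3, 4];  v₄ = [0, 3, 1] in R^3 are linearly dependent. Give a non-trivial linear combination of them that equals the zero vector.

Write the vectors as columns of a matrix and find a nonzero vector in its null space.
The free variable yields coefficients (1, -2, -1, -3) (any nonzero multiple also works).

v₁ - 2v₂ - v₃ - 3v₄ = 0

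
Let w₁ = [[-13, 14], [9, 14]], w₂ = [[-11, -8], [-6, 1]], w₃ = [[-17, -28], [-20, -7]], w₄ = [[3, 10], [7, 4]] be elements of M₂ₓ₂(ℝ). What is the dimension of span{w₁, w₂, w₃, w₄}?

Represent each element by its coordinate vector in ℝ⁴.
Apply Gaussian elimination to the matrix whose rows are w₁, w₂, w₃, w₄.
Exactly 2 pivots survive; hence the rank is 2.

2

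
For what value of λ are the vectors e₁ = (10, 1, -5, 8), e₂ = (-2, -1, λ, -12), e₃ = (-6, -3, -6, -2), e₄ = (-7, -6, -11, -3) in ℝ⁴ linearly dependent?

The set is linearly dependent precisely when det[e₁; e₂; e₃; e₄] = 0.
Expanding, det = 1290 - 86*λ.
This vanishes exactly when λ = 15.

λ = 15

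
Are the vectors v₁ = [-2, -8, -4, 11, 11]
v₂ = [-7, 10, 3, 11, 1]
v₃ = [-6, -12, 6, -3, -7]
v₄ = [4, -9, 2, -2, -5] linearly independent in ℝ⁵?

Place the vectors as rows of a 4×5 matrix and reduce to echelon form.
The reduction yields 4 nonzero rows, so the rank is 4.
Since rank = 4 (the number of vectors), the set is linearly independent.

linearly independent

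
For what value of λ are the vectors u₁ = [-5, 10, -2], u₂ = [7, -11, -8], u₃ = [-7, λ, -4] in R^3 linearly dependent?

λ = 43/3

Dependence holds iff the 3×3 matrix [u₁ u₂ u₃] is singular.
Cofactor expansion gives det = 774 - 54*λ.
Solving 774 - 54*λ = 0 yields λ = 43/3.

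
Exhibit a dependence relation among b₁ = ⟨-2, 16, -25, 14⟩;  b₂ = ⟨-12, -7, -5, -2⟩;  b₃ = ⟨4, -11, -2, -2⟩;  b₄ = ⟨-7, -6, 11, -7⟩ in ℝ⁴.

b₁ - b₂ + b₃ + 2b₄ = 0

Solve the homogeneous system with b₁, b₂, b₃, b₄ as columns by row-reducing the coefficient matrix.
One solution (up to scaling) is (1, -1, 1, 2).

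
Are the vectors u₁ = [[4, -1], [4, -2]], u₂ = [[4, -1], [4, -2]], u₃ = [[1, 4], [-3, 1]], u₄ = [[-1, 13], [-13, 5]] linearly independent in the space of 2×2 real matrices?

linearly dependent

Take coordinates with respect to the standard basis {E₁₁, E₁₂, E₂₁, E₂₂}.
Two of the vectors are equal, giving an immediate dependence.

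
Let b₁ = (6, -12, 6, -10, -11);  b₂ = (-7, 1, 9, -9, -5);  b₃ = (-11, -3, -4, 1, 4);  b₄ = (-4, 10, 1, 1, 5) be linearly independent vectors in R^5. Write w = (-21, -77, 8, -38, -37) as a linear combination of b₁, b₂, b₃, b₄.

Set up the augmented matrix [b₁ | b₂ | b₃ | b₄ | w] and row-reduce.
The system has the unique solution (α₁, …, α₄) = (3, 1, 4, -3).

w = 3b₁ + b₂ + 4b₃ - 3b₄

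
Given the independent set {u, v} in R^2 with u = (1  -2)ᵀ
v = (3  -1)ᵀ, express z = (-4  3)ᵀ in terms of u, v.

z = -u - v

Solve the system with u, v as columns and z as the right-hand side.
Back-substitution yields (a₁, a₂) = (-1, -1).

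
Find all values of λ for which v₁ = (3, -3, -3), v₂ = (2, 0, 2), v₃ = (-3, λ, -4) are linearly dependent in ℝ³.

λ = -1/2

The vectors are dependent exactly when the determinant of the matrix with rows v₁, v₂, v₃ vanishes.
The determinant works out to -12*λ - 6.
Setting this to zero gives λ = -1/2.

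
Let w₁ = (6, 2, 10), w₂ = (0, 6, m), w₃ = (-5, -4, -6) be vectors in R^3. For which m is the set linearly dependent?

The vectors are dependent exactly when the determinant of the matrix with rows w₁, w₂, w₃ vanishes.
Expanding, det = 14*m + 84.
This vanishes exactly when m = -6.

m = -6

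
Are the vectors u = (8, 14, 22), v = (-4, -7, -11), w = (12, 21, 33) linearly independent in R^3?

One vector is a scalar multiple of another, so the set is dependent.

linearly dependent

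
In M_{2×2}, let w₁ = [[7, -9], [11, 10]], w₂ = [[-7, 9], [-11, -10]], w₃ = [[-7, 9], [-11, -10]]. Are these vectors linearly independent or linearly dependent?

linearly dependent

Write each element as a coordinate vector in ℝ⁴ using {E₁₁, E₁₂, E₂₁, E₂₂}.
Place the vectors as rows of a 3×4 matrix and reduce to echelon form.
The reduction yields 1 nonzero row, so the rank is 1.
Since rank 1 < 3, the set is linearly dependent.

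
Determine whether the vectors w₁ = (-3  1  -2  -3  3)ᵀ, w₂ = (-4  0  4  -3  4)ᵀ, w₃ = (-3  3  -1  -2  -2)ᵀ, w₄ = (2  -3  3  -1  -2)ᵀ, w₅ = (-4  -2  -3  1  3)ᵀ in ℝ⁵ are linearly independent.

linearly independent

Form the 5×5 matrix with these as columns; its determinant is 2224.
A nonzero determinant means the columns are linearly independent.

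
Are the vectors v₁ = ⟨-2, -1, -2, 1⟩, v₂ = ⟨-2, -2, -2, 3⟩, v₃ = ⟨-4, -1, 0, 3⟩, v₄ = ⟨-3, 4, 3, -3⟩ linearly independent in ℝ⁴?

linearly independent

Form the 4×4 matrix with these as columns; its determinant is 16.
A nonzero determinant means the columns are linearly independent.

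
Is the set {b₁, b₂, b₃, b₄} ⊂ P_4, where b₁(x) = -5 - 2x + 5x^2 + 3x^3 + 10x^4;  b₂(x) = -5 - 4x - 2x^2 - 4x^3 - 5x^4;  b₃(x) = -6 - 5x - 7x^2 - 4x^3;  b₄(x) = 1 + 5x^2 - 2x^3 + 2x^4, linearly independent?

linearly independent

Write each element as a coordinate vector in ℝ⁵ using {1, x, …, x^4}.
Place the vectors as rows of a 4×5 matrix and reduce to echelon form.
The reduction yields 4 nonzero rows, so the rank is 4.
Since rank = 4 (the number of vectors), the set is linearly independent.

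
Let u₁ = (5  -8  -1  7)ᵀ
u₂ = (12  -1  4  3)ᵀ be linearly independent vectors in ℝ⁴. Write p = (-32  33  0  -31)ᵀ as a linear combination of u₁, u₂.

p = -4u₁ - u₂

Set up the augmented matrix [u₁ | u₂ | p] and row-reduce.
The system has the unique solution (α₁, α₂) = (-4, -1).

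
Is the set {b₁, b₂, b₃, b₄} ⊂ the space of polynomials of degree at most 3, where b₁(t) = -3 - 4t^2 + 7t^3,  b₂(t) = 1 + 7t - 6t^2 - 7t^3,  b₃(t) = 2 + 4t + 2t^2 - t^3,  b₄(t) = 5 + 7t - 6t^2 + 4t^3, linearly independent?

Take coordinates with respect to the standard basis {1, t, …, t^3}.
The matrix [b₁|b₂|b₃|b₄] has determinant -2214.
A nonzero determinant means the columns are linearly independent.

linearly independent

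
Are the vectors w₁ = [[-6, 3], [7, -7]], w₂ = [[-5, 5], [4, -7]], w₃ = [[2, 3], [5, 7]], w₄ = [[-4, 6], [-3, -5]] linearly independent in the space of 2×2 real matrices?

linearly independent

Write each element as a coordinate vector in ℝ⁴ using {E₁₁, E₁₂, E₂₁, E₂₂}.
Place the vectors as rows of a 4×4 matrix and reduce to echelon form.
The reduction yields 4 nonzero rows, so the rank is 4.
Since rank = 4 (the number of vectors), the set is linearly independent.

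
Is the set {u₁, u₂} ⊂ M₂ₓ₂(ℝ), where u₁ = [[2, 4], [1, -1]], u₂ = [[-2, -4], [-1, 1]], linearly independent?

linearly dependent

Take coordinates with respect to the standard basis {E₁₁, E₁₂, E₂₁, E₂₂}.
Row-reduce the matrix whose columns are u₁, u₂.
The reduction yields 1 nonzero row, so the rank is 1.
Since rank 1 < 2, the set is linearly dependent.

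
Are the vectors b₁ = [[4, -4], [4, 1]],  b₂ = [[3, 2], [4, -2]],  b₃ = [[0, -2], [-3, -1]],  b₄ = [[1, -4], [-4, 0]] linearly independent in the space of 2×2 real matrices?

Take coordinates with respect to the standard basis {E₁₁, E₁₂, E₂₁, E₂₂}.
Form the 4×4 matrix with these as columns; its determinant is -86.
A nonzero determinant means the columns are linearly independent.

linearly independent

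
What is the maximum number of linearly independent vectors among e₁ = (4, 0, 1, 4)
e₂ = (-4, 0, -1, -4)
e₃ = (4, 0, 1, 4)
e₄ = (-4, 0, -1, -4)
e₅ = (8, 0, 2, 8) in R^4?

1

Row-reduce the 5×4 matrix with these as rows.
The echelon form has 1 nonzero row, so the rank is 1.
(With 5 elements in a 4-dimensional space the rank is at most 4.)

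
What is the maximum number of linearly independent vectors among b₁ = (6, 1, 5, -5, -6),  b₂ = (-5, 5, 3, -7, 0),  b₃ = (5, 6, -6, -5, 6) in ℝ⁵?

3

Put the 5×3 matrix [b₁|b₂|b₃] into echelon form.
The echelon form has 3 nonzero rows, so the rank is 3.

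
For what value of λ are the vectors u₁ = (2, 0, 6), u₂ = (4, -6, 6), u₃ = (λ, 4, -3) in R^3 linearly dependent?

λ = -7/3

The set is linearly dependent precisely when det[u₁; u₂; u₃] = 0.
Expanding, det = 36*λ + 84.
Setting this to zero gives λ = -7/3.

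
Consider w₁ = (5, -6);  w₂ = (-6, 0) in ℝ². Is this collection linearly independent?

Row-reduce the matrix whose columns are w₁, w₂.
The reduction yields 2 nonzero rows, so the rank is 2.
Since rank = 2 (the number of vectors), the set is linearly independent.

linearly independent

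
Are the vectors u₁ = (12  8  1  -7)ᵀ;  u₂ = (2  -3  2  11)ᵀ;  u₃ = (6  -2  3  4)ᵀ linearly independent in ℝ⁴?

Row-reduce the matrix whose columns are u₁, u₂, u₃.
The reduction yields 3 nonzero rows, so the rank is 3.
Since rank = 3 (the number of vectors), the set is linearly independent.

linearly independent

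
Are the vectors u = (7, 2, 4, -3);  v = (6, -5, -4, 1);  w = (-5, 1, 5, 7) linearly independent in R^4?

Row-reduce the matrix whose columns are u, v, w.
The reduction yields 3 nonzero rows, so the rank is 3.
Since rank = 3 (the number of vectors), the set is linearly independent.

linearly independent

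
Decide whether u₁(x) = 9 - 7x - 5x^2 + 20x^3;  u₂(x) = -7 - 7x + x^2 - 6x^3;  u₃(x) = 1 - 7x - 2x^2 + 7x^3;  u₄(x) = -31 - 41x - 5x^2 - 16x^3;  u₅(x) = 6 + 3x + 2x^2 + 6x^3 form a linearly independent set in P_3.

Write each element as a coordinate vector in ℝ⁴ using {1, x, …, x^3}.
There are 5 vectors in a 4-dimensional space, so they cannot be linearly independent.

linearly dependent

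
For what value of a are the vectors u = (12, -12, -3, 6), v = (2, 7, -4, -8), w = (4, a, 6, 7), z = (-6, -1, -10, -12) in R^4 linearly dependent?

Place the vectors as rows of a 4×4 matrix; dependence ⇔ determinant zero.
Expanding, det = 864*a - 960.
This vanishes exactly when a = 10/9.

a = 10/9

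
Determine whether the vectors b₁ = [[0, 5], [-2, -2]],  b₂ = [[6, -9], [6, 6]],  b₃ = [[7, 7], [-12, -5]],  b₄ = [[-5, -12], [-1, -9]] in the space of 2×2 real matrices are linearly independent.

linearly independent

Write each element as a coordinate vector in ℝ⁴ using {E₁₁, E₁₂, E₂₁, E₂₂}.
Form the 4×4 matrix with these as columns; its determinant is -3678.
A nonzero determinant means the columns are linearly independent.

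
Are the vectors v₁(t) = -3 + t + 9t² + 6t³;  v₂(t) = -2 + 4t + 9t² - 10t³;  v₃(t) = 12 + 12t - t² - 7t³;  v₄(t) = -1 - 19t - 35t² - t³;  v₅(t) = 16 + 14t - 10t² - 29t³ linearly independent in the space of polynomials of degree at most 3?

linearly dependent

Write each element as a coordinate vector in ℝ⁴ using {1, t, …, t³}.
There are 5 vectors in a 4-dimensional space, so they cannot be linearly independent.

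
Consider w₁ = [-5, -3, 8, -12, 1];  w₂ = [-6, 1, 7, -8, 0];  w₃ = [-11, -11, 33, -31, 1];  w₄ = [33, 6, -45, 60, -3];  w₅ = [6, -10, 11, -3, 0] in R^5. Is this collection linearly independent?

linearly dependent

Place the vectors as rows of a 5×5 matrix and reduce to echelon form.
The reduction yields 3 nonzero rows, so the rank is 3.
Since rank 3 < 5, the set is linearly dependent.
Indeed 3w₁ + 3w₂ + w₄ = 0.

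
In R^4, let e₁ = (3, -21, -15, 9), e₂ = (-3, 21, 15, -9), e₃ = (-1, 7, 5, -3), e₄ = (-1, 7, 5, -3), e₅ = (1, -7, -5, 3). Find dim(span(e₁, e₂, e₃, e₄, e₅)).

Put the 4×5 matrix [e₁|e₂|e₃|e₄|e₅] into echelon form.
The echelon form has 1 nonzero row, so the rank is 1.
(With 5 elements in a 4-dimensional space the rank is at most 4.)

dim = 1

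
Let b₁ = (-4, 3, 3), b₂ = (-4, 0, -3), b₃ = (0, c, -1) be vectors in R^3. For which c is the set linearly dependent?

Place the vectors as rows of a 3×3 matrix; dependence ⇔ determinant zero.
The determinant works out to -24*c - 12.
Setting this to zero gives c = -1/2.

c = -1/2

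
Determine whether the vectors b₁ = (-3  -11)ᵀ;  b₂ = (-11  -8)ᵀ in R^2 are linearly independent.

linearly independent

The matrix [b₁|b₂] has determinant -97.
A nonzero determinant means the columns are linearly independent.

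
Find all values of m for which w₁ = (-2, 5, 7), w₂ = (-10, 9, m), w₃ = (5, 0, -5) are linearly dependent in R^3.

m = 19

Place the vectors as rows of a 3×3 matrix; dependence ⇔ determinant zero.
Cofactor expansion gives det = 25*m - 475.
Solving 25*m - 475 = 0 yields m = 19.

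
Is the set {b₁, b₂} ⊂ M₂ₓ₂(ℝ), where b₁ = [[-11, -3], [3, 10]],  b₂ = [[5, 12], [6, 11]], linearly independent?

linearly independent

Take coordinates with respect to the standard basis {E₁₁, E₁₂, E₂₁, E₂₂}.
Place the vectors as rows of a 2×4 matrix and reduce to echelon form.
The reduction yields 2 nonzero rows, so the rank is 2.
Since rank = 2 (the number of vectors), the set is linearly independent.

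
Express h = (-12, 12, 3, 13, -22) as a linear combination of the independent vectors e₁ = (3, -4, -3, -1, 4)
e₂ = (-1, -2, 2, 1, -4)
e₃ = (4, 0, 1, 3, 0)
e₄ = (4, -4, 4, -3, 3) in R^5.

h = -2e₁ + 2e₂ + e₃ - 2e₄

Since e₁, e₂, e₃, e₄ are independent, the coefficients expressing h are uniquely determined by a linear system.
Back-substitution yields (α₁, …, α₄) = (-2, 2, 1, -2).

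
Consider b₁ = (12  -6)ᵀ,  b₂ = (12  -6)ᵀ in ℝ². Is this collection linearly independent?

linearly dependent

Form the 2×2 matrix with these as columns; its determinant is 0.
A zero determinant means the columns are linearly dependent.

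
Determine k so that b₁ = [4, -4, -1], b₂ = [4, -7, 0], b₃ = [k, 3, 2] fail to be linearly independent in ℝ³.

k = -36/7

Place the vectors as rows of a 3×3 matrix; dependence ⇔ determinant zero.
The determinant works out to -7*k - 36.
Setting this to zero gives k = -36/7.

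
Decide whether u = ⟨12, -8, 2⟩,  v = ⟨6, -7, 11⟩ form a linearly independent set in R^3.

Row-reduce the matrix whose columns are u, v.
The reduction yields 2 nonzero rows, so the rank is 2.
Since rank = 2 (the number of vectors), the set is linearly independent.

linearly independent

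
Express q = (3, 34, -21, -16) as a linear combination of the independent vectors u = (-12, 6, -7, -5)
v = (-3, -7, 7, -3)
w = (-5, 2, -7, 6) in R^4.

Write q = α₁u + … + α₃w and equate components.
The system has the unique solution (α₁, α₂, α₃) = (2, -4, -3).

q = 2u - 4v - 3w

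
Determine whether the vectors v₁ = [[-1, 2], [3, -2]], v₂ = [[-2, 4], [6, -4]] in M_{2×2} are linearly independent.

Take coordinates with respect to the standard basis {E₁₁, E₁₂, E₂₁, E₂₂}.
Row-reduce the matrix whose columns are v₁, v₂.
The reduction yields 1 nonzero row, so the rank is 1.
Since rank 1 < 2, the set is linearly dependent.

linearly dependent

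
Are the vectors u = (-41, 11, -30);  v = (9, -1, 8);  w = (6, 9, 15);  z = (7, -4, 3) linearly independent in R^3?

linearly dependent

There are 4 vectors in a 3-dimensional space, so they cannot be linearly independent.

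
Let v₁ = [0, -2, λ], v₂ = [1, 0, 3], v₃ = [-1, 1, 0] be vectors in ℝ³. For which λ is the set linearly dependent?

The vectors are dependent exactly when the determinant of the matrix with rows v₁, v₂, v₃ vanishes.
The determinant works out to λ + 6.
Setting this to zero gives λ = -6.

λ = -6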